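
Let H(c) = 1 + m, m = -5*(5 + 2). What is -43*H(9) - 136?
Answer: 1326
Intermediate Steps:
m = -35 (m = -5*7 = -35)
H(c) = -34 (H(c) = 1 - 35 = -34)
-43*H(9) - 136 = -43*(-34) - 136 = 1462 - 136 = 1326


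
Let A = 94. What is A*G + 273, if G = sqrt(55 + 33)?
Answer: 273 + 188*sqrt(22) ≈ 1154.8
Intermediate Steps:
G = 2*sqrt(22) (G = sqrt(88) = 2*sqrt(22) ≈ 9.3808)
A*G + 273 = 94*(2*sqrt(22)) + 273 = 188*sqrt(22) + 273 = 273 + 188*sqrt(22)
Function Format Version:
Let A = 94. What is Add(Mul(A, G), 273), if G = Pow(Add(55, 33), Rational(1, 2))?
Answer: Add(273, Mul(188, Pow(22, Rational(1, 2)))) ≈ 1154.8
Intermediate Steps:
G = Mul(2, Pow(22, Rational(1, 2))) (G = Pow(88, Rational(1, 2)) = Mul(2, Pow(22, Rational(1, 2))) ≈ 9.3808)
Add(Mul(A, G), 273) = Add(Mul(94, Mul(2, Pow(22, Rational(1, 2)))), 273) = Add(Mul(188, Pow(22, Rational(1, 2))), 273) = Add(273, Mul(188, Pow(22, Rational(1, 2))))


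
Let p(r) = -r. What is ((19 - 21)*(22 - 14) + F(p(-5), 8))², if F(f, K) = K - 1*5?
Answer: 169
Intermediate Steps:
F(f, K) = -5 + K (F(f, K) = K - 5 = -5 + K)
((19 - 21)*(22 - 14) + F(p(-5), 8))² = ((19 - 21)*(22 - 14) + (-5 + 8))² = (-2*8 + 3)² = (-16 + 3)² = (-13)² = 169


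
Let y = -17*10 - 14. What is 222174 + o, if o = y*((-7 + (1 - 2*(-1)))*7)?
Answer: 227326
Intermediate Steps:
y = -184 (y = -170 - 14 = -184)
o = 5152 (o = -184*(-7 + (1 - 2*(-1)))*7 = -184*(-7 + (1 + 2))*7 = -184*(-7 + 3)*7 = -(-736)*7 = -184*(-28) = 5152)
222174 + o = 222174 + 5152 = 227326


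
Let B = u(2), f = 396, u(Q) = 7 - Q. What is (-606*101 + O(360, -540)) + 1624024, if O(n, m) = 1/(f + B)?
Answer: 626690019/401 ≈ 1.5628e+6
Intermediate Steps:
B = 5 (B = 7 - 1*2 = 7 - 2 = 5)
O(n, m) = 1/401 (O(n, m) = 1/(396 + 5) = 1/401)
(-606*101 + O(360, -540)) + 1624024 = (-606*101 + 1/401) + 1624024 = (-61206 + 1/401) + 1624024 = -24543605/401 + 1624024 = 626690019/401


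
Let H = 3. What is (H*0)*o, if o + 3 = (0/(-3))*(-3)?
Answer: 0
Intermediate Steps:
o = -3 (o = -3 + (0/(-3))*(-3) = -3 + (0*(-⅓))*(-3) = -3 + 0*(-3) = -3 + 0 = -3)
(H*0)*o = (3*0)*(-3) = 0*(-3) = 0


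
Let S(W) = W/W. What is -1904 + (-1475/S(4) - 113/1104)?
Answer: -3730529/1104 ≈ -3379.1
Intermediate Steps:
S(W) = 1
-1904 + (-1475/S(4) - 113/1104) = -1904 + (-1475/1 - 113/1104) = -1904 + (-1475*1 - 113*1/1104) = -1904 + (-1475 - 113/1104) = -1904 - 1628513/1104 = -3730529/1104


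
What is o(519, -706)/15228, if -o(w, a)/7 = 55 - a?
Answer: -5327/15228 ≈ -0.34982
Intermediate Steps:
o(w, a) = -385 + 7*a (o(w, a) = -7*(55 - a) = -385 + 7*a)
o(519, -706)/15228 = (-385 + 7*(-706))/15228 = (-385 - 4942)*(1/15228) = -5327*1/15228 = -5327/15228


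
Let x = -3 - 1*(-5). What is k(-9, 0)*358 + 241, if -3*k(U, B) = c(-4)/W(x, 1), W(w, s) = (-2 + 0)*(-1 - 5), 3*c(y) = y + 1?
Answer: 4517/18 ≈ 250.94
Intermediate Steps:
c(y) = ⅓ + y/3 (c(y) = (y + 1)/3 = (1 + y)/3 = ⅓ + y/3)
x = 2 (x = -3 + 5 = 2)
W(w, s) = 12 (W(w, s) = -2*(-6) = 12)
k(U, B) = 1/36 (k(U, B) = -(⅓ + (⅓)*(-4))/(3*12) = -(⅓ - 4/3)/(3*12) = -(-1)/(3*12) = -⅓*(-1/12) = 1/36)
k(-9, 0)*358 + 241 = (1/36)*358 + 241 = 179/18 + 241 = 4517/18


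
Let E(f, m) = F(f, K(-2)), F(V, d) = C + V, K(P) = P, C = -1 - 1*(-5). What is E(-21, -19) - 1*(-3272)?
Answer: 3255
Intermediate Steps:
C = 4 (C = -1 + 5 = 4)
F(V, d) = 4 + V
E(f, m) = 4 + f
E(-21, -19) - 1*(-3272) = (4 - 21) - 1*(-3272) = -17 + 3272 = 3255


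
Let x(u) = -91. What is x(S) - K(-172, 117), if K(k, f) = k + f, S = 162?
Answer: -36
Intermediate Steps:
K(k, f) = f + k
x(S) - K(-172, 117) = -91 - (117 - 172) = -91 - 1*(-55) = -91 + 55 = -36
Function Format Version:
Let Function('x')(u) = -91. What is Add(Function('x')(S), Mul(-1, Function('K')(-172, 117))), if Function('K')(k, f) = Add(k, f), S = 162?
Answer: -36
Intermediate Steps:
Function('K')(k, f) = Add(f, k)
Add(Function('x')(S), Mul(-1, Function('K')(-172, 117))) = Add(-91, Mul(-1, Add(117, -172))) = Add(-91, Mul(-1, -55)) = Add(-91, 55) = -36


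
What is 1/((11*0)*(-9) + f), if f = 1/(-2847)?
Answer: -2847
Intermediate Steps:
f = -1/2847 ≈ -0.00035125
1/((11*0)*(-9) + f) = 1/((11*0)*(-9) - 1/2847) = 1/(0*(-9) - 1/2847) = 1/(0 - 1/2847) = 1/(-1/2847) = -2847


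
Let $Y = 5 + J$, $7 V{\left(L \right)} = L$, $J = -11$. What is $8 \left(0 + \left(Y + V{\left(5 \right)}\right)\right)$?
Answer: $- \frac{296}{7} \approx -42.286$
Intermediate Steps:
$V{\left(L \right)} = \frac{L}{7}$
$Y = -6$ ($Y = 5 - 11 = -6$)
$8 \left(0 + \left(Y + V{\left(5 \right)}\right)\right) = 8 \left(0 + \left(-6 + \frac{1}{7} \cdot 5\right)\right) = 8 \left(0 + \left(-6 + \frac{5}{7}\right)\right) = 8 \left(0 - \frac{37}{7}\right) = 8 \left(- \frac{37}{7}\right) = - \frac{296}{7}$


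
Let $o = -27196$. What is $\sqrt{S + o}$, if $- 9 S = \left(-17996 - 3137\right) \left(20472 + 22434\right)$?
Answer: $\frac{\sqrt{906487734}}{3} \approx 10036.0$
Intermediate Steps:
$S = \frac{302244166}{3}$ ($S = - \frac{\left(-17996 - 3137\right) \left(20472 + 22434\right)}{9} = - \frac{\left(-21133\right) 42906}{9} = \left(- \frac{1}{9}\right) \left(-906732498\right) = \frac{302244166}{3} \approx 1.0075 \cdot 10^{8}$)
$\sqrt{S + o} = \sqrt{\frac{302244166}{3} - 27196} = \sqrt{\frac{302162578}{3}} = \frac{\sqrt{906487734}}{3}$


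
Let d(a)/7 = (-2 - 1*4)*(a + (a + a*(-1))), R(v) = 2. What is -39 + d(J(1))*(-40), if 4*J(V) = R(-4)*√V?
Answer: 801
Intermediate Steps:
J(V) = √V/2 (J(V) = (2*√V)/4 = √V/2)
d(a) = -42*a (d(a) = 7*((-2 - 1*4)*(a + (a + a*(-1)))) = 7*((-2 - 4)*(a + (a - a))) = 7*(-6*(a + 0)) = 7*(-6*a) = -42*a)
-39 + d(J(1))*(-40) = -39 - 21*√1*(-40) = -39 - 21*(-40) = -39 + 840 = 801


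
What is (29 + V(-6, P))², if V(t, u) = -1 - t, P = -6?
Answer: 1156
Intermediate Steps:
(29 + V(-6, P))² = (29 + (-1 - 1*(-6)))² = (29 + (-1 + 6))² = (29 + 5)² = 34² = 1156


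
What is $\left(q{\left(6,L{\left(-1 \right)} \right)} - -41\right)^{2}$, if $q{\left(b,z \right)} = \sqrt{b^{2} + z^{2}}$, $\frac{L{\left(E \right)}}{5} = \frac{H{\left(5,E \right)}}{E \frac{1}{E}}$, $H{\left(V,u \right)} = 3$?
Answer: $1942 + 246 \sqrt{29} \approx 3266.8$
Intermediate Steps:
$L{\left(E \right)} = 15$ ($L{\left(E \right)} = 5 \frac{3}{E \frac{1}{E}} = 5 \cdot \frac{3}{1} = 5 \cdot 3 \cdot 1 = 5 \cdot 3 = 15$)
$\left(q{\left(6,L{\left(-1 \right)} \right)} - -41\right)^{2} = \left(\sqrt{6^{2} + 15^{2}} - -41\right)^{2} = \left(\sqrt{36 + 225} + 41\right)^{2} = \left(\sqrt{261} + 41\right)^{2} = \left(3 \sqrt{29} + 41\right)^{2} = \left(41 + 3 \sqrt{29}\right)^{2}$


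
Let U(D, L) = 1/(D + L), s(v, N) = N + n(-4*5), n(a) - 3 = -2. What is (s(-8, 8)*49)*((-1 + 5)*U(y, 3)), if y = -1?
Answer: 882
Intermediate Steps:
n(a) = 1 (n(a) = 3 - 2 = 1)
s(v, N) = 1 + N (s(v, N) = N + 1 = 1 + N)
(s(-8, 8)*49)*((-1 + 5)*U(y, 3)) = ((1 + 8)*49)*((-1 + 5)/(-1 + 3)) = (9*49)*(4/2) = 441*(4*(½)) = 441*2 = 882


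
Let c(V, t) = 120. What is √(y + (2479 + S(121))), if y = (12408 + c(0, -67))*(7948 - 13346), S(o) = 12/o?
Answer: I*√8182463453/11 ≈ 8223.4*I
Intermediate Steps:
y = -67626144 (y = (12408 + 120)*(7948 - 13346) = 12528*(-5398) = -67626144)
√(y + (2479 + S(121))) = √(-67626144 + (2479 + 12/121)) = √(-67626144 + 299971/121) = √(-8182463453/121) = I*√8182463453/11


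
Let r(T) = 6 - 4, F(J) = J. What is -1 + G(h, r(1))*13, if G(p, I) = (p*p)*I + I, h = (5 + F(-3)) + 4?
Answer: 961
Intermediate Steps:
r(T) = 2
h = 6 (h = (5 - 3) + 4 = 2 + 4 = 6)
G(p, I) = I + I*p² (G(p, I) = p²*I + I = I*p² + I = I + I*p²)
-1 + G(h, r(1))*13 = -1 + (2*(1 + 6²))*13 = -1 + (2*(1 + 36))*13 = -1 + (2*37)*13 = -1 + 74*13 = -1 + 962 = 961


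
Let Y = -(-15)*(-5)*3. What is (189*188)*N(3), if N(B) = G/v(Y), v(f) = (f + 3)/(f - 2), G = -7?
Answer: -9410058/37 ≈ -2.5433e+5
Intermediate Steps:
Y = -225 (Y = -3*25*3 = -75*3 = -225)
v(f) = (3 + f)/(-2 + f)
N(B) = -1589/222 (N(B) = -7*(-2 - 225)/(3 - 225) = -7/(-222/(-227)) = -7/((-1/227*(-222))) = -7/222/227 = -7*227/222 = -1589/222)
(189*188)*N(3) = (189*188)*(-1589/222) = 35532*(-1589/222) = -9410058/37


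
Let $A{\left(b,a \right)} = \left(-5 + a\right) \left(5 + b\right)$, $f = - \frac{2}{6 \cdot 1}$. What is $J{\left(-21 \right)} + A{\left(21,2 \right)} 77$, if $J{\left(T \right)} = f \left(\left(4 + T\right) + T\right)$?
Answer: $- \frac{17980}{3} \approx -5993.3$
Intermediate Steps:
$f = - \frac{1}{3}$ ($f = - \frac{2}{6} = \left(-2\right) \frac{1}{6} = - \frac{1}{3} \approx -0.33333$)
$J{\left(T \right)} = - \frac{4}{3} - \frac{2 T}{3}$ ($J{\left(T \right)} = - \frac{\left(4 + T\right) + T}{3} = - \frac{4 + 2 T}{3} = - \frac{4}{3} - \frac{2 T}{3}$)
$J{\left(-21 \right)} + A{\left(21,2 \right)} 77 = \left(- \frac{4}{3} - -14\right) + \left(-25 - 105 + 5 \cdot 2 + 2 \cdot 21\right) 77 = \left(- \frac{4}{3} + 14\right) + \left(-25 - 105 + 10 + 42\right) 77 = \frac{38}{3} - 6006 = - \frac{17980}{3}$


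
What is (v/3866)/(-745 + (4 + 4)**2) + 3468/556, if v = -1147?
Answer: 2282750215/365951694 ≈ 6.2378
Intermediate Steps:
(v/3866)/(-745 + (4 + 4)**2) + 3468/556 = (-1147/3866)/(-745 + (4 + 4)**2) + 3468/556 = (-1147*1/3866)/(-745 + 8**2) + 3468*(1/556) = -1147/(3866*(-745 + 64)) + 867/139 = -1147/3866/(-681) + 867/139 = -1147/3866*(-1/681) + 867/139 = 1147/2632746 + 867/139 = 2282750215/365951694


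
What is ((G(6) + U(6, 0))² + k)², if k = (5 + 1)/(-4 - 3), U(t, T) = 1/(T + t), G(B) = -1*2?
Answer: 398161/63504 ≈ 6.2699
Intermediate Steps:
G(B) = -2
k = -6/7 (k = 6/(-7) = 6*(-⅐) = -6/7 ≈ -0.85714)
((G(6) + U(6, 0))² + k)² = ((-2 + 1/(0 + 6))² - 6/7)² = ((-2 + 1/6)² - 6/7)² = ((-2 + ⅙)² - 6/7)² = ((-11/6)² - 6/7)² = (121/36 - 6/7)² = (631/252)² = 398161/63504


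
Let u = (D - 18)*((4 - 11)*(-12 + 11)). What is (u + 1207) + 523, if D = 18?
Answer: 1730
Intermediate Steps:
u = 0 (u = (18 - 18)*((4 - 11)*(-12 + 11)) = 0*(-7*(-1)) = 0*7 = 0)
(u + 1207) + 523 = (0 + 1207) + 523 = 1207 + 523 = 1730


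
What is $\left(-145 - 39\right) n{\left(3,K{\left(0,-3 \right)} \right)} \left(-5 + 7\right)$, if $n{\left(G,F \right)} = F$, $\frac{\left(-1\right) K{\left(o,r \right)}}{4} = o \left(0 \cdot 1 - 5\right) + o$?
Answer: $0$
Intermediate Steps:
$K{\left(o,r \right)} = 16 o$ ($K{\left(o,r \right)} = - 4 \left(o \left(0 \cdot 1 - 5\right) + o\right) = - 4 \left(o \left(0 - 5\right) + o\right) = - 4 \left(o \left(-5\right) + o\right) = - 4 \left(- 5 o + o\right) = - 4 \left(- 4 o\right) = 16 o$)
$\left(-145 - 39\right) n{\left(3,K{\left(0,-3 \right)} \right)} \left(-5 + 7\right) = \left(-145 - 39\right) 16 \cdot 0 \left(-5 + 7\right) = - 184 \cdot 0 \cdot 2 = \left(-184\right) 0 = 0$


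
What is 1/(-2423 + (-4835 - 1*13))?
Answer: -1/7271 ≈ -0.00013753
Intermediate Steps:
1/(-2423 + (-4835 - 1*13)) = 1/(-2423 + (-4835 - 13)) = 1/(-2423 - 4848) = 1/(-7271) = -1/7271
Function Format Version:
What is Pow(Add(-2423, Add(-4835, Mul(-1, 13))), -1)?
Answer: Rational(-1, 7271) ≈ -0.00013753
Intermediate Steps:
Pow(Add(-2423, Add(-4835, Mul(-1, 13))), -1) = Pow(Add(-2423, Add(-4835, -13)), -1) = Pow(Add(-2423, -4848), -1) = Pow(-7271, -1) = Rational(-1, 7271)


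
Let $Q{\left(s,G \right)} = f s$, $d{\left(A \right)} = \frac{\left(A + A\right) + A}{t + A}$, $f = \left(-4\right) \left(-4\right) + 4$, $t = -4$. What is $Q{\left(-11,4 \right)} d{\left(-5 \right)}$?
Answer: $- \frac{1100}{3} \approx -366.67$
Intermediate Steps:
$f = 20$ ($f = 16 + 4 = 20$)
$d{\left(A \right)} = \frac{3 A}{-4 + A}$ ($d{\left(A \right)} = \frac{\left(A + A\right) + A}{-4 + A} = \frac{2 A + A}{-4 + A} = \frac{3 A}{-4 + A}$)
$Q{\left(s,G \right)} = 20 s$
$Q{\left(-11,4 \right)} d{\left(-5 \right)} = 20 \left(-11\right) 3 \left(-5\right) \frac{1}{-4 - 5} = - 220 \cdot 3 \left(-5\right) \frac{1}{-9} = - 220 \cdot 3 \left(-5\right) \left(- \frac{1}{9}\right) = \left(-220\right) \frac{5}{3} = - \frac{1100}{3}$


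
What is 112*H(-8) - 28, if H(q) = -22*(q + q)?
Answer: 39396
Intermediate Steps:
H(q) = -44*q
112*H(-8) - 28 = 112*(-44*(-8)) - 28 = 112*352 - 28 = 39424 - 28 = 39396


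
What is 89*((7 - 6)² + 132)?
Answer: 11837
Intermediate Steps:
89*((7 - 6)² + 132) = 89*(1² + 132) = 89*(1 + 132) = 89*133 = 11837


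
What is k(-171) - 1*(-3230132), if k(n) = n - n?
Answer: 3230132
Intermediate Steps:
k(n) = 0
k(-171) - 1*(-3230132) = 0 - 1*(-3230132) = 0 + 3230132 = 3230132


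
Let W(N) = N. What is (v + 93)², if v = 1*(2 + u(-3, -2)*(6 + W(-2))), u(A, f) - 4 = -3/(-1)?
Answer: 15129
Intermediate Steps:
u(A, f) = 7 (u(A, f) = 4 - 3/(-1) = 4 - 3*(-1) = 4 + 3 = 7)
v = 30 (v = 1*(2 + 7*(6 - 2)) = 1*(2 + 7*4) = 1*(2 + 28) = 1*30 = 30)
(v + 93)² = (30 + 93)² = 123² = 15129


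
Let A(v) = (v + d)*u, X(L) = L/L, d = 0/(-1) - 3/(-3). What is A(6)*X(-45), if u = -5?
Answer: -35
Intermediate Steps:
d = 1 (d = 0*(-1) - 3*(-⅓) = 0 + 1 = 1)
X(L) = 1
A(v) = -5 - 5*v (A(v) = (v + 1)*(-5) = (1 + v)*(-5) = -5 - 5*v)
A(6)*X(-45) = (-5 - 5*6)*1 = (-5 - 30)*1 = -35*1 = -35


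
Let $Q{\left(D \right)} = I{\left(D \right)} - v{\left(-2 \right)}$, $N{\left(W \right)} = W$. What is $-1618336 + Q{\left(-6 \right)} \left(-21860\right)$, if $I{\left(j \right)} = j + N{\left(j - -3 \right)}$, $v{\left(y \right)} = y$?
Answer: $-1465316$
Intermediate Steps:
$I{\left(j \right)} = 3 + 2 j$ ($I{\left(j \right)} = j + \left(j - -3\right) = j + \left(j + 3\right) = j + \left(3 + j\right) = 3 + 2 j$)
$Q{\left(D \right)} = 5 + 2 D$ ($Q{\left(D \right)} = \left(3 + 2 D\right) - -2 = \left(3 + 2 D\right) + 2 = 5 + 2 D$)
$-1618336 + Q{\left(-6 \right)} \left(-21860\right) = -1618336 + \left(5 + 2 \left(-6\right)\right) \left(-21860\right) = -1618336 + \left(5 - 12\right) \left(-21860\right) = -1618336 - -153020 = -1618336 + 153020 = -1465316$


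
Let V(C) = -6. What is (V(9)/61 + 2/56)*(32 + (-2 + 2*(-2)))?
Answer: -1391/854 ≈ -1.6288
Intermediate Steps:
(V(9)/61 + 2/56)*(32 + (-2 + 2*(-2))) = (-6/61 + 2/56)*(32 + (-2 + 2*(-2))) = (-6*1/61 + 2*(1/56))*(32 + (-2 - 4)) = (-6/61 + 1/28)*(32 - 6) = -107/1708*26 = -1391/854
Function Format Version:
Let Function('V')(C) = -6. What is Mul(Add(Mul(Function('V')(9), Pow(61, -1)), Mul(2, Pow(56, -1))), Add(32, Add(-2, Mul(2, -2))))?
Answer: Rational(-1391, 854) ≈ -1.6288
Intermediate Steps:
Mul(Add(Mul(Function('V')(9), Pow(61, -1)), Mul(2, Pow(56, -1))), Add(32, Add(-2, Mul(2, -2)))) = Mul(Add(Mul(-6, Pow(61, -1)), Mul(2, Pow(56, -1))), Add(32, Add(-2, Mul(2, -2)))) = Mul(Add(Mul(-6, Rational(1, 61)), Mul(2, Rational(1, 56))), Add(32, Add(-2, -4))) = Mul(Add(Rational(-6, 61), Rational(1, 28)), Add(32, -6)) = Mul(Rational(-107, 1708), 26) = Rational(-1391, 854)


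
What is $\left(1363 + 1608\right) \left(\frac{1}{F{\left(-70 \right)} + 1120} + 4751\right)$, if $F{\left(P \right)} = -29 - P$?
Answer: $\frac{16387774552}{1161} \approx 1.4115 \cdot 10^{7}$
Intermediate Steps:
$\left(1363 + 1608\right) \left(\frac{1}{F{\left(-70 \right)} + 1120} + 4751\right) = \left(1363 + 1608\right) \left(\frac{1}{\left(-29 - -70\right) + 1120} + 4751\right) = 2971 \left(\frac{1}{\left(-29 + 70\right) + 1120} + 4751\right) = 2971 \left(\frac{1}{41 + 1120} + 4751\right) = 2971 \left(\frac{1}{1161} + 4751\right) = 2971 \cdot \frac{5515912}{1161} = \frac{16387774552}{1161}$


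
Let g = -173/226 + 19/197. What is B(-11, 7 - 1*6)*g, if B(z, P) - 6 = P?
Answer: -208509/44522 ≈ -4.6833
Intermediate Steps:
B(z, P) = 6 + P
g = -29787/44522 (g = -173*1/226 + 19*(1/197) = -173/226 + 19/197 = -29787/44522 ≈ -0.66904)
B(-11, 7 - 1*6)*g = (6 + (7 - 1*6))*(-29787/44522) = (6 + (7 - 6))*(-29787/44522) = (6 + 1)*(-29787/44522) = 7*(-29787/44522) = -208509/44522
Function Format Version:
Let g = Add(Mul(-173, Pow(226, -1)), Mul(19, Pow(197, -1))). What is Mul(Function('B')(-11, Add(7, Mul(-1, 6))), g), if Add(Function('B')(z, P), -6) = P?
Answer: Rational(-208509, 44522) ≈ -4.6833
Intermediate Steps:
Function('B')(z, P) = Add(6, P)
g = Rational(-29787, 44522) (g = Add(Mul(-173, Rational(1, 226)), Mul(19, Rational(1, 197))) = Add(Rational(-173, 226), Rational(19, 197)) = Rational(-29787, 44522) ≈ -0.66904)
Mul(Function('B')(-11, Add(7, Mul(-1, 6))), g) = Mul(Add(6, Add(7, Mul(-1, 6))), Rational(-29787, 44522)) = Mul(Add(6, Add(7, -6)), Rational(-29787, 44522)) = Mul(Add(6, 1), Rational(-29787, 44522)) = Mul(7, Rational(-29787, 44522)) = Rational(-208509, 44522)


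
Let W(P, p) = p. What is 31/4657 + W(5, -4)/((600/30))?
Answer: -4502/23285 ≈ -0.19334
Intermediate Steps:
31/4657 + W(5, -4)/((600/30)) = 31/4657 - 4/(600/30) = 31*(1/4657) - 4/(600*(1/30)) = 31/4657 - 4/20 = 31/4657 - 4*1/20 = 31/4657 - 1/5 = -4502/23285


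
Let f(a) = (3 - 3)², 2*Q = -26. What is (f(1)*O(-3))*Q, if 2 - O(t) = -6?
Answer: 0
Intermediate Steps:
O(t) = 8 (O(t) = 2 - 1*(-6) = 2 + 6 = 8)
Q = -13 (Q = (½)*(-26) = -13)
f(a) = 0 (f(a) = 0² = 0)
(f(1)*O(-3))*Q = (0*8)*(-13) = 0*(-13) = 0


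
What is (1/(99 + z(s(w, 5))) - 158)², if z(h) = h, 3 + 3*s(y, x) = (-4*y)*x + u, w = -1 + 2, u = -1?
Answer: 206698129/8281 ≈ 24961.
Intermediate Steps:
w = 1
s(y, x) = -4/3 - 4*x*y/3 (s(y, x) = -1 + ((-4*y)*x - 1)/3 = -1 + (-4*x*y - 1)/3 = -1 + (-1 - 4*x*y)/3 = -1 + (-⅓ - 4*x*y/3) = -4/3 - 4*x*y/3)
(1/(99 + z(s(w, 5))) - 158)² = (1/(99 + (-4/3 - 4/3*5*1)) - 158)² = (1/(99 + (-4/3 - 20/3)) - 158)² = (1/(99 - 8) - 158)² = (1/91 - 158)² = (-14377/91)² = 206698129/8281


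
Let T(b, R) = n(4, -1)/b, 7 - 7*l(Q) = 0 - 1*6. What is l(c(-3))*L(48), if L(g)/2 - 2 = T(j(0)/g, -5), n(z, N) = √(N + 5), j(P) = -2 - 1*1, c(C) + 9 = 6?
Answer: -780/7 ≈ -111.43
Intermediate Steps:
c(C) = -3 (c(C) = -9 + 6 = -3)
j(P) = -3 (j(P) = -2 - 1 = -3)
n(z, N) = √(5 + N)
l(Q) = 13/7 (l(Q) = 1 - (0 - 1*6)/7 = 1 - (0 - 6)/7 = 1 - ⅐*(-6) = 1 + 6/7 = 13/7)
T(b, R) = 2/b (T(b, R) = √(5 - 1)/b = √4/b = 2/b)
L(g) = 4 - 4*g/3 (L(g) = 4 + 2*(2/((-3/g))) = 4 + 2*(2*(-g/3)) = 4 + 2*(-2*g/3) = 4 - 4*g/3)
l(c(-3))*L(48) = 13*(4 - 4/3*48)/7 = 13*(4 - 64)/7 = (13/7)*(-60) = -780/7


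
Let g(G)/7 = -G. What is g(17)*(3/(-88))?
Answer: 357/88 ≈ 4.0568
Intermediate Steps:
g(G) = -7*G (g(G) = 7*(-G) = -7*G)
g(17)*(3/(-88)) = (-7*17)*(3/(-88)) = -357*(-1)/88 = -119*(-3/88) = 357/88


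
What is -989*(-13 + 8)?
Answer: 4945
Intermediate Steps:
-989*(-13 + 8) = -989*(-5) = 4945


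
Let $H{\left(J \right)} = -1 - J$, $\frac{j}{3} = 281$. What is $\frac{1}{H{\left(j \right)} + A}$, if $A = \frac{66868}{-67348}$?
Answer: $- \frac{16837}{14227145} \approx -0.0011834$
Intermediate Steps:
$j = 843$ ($j = 3 \cdot 281 = 843$)
$A = - \frac{16717}{16837}$ ($A = 66868 \left(- \frac{1}{67348}\right) = - \frac{16717}{16837} \approx -0.99287$)
$\frac{1}{H{\left(j \right)} + A} = \frac{1}{\left(-1 - 843\right) - \frac{16717}{16837}} = \frac{1}{-844 - \frac{16717}{16837}} = \frac{1}{- \frac{14227145}{16837}} = - \frac{16837}{14227145}$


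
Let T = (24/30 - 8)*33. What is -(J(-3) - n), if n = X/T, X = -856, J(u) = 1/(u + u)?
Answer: 2239/594 ≈ 3.7694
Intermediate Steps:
J(u) = 1/(2*u)
T = -1188/5 (T = (24*(1/30) - 8)*33 = (⅘ - 8)*33 = -36/5*33 = -1188/5 ≈ -237.60)
n = 1070/297 (n = -856/(-1188/5) = -856*(-5/1188) = 1070/297 ≈ 3.6027)
-(J(-3) - n) = -((½)/(-3) - 1*1070/297) = -((½)*(-⅓) - 1070/297) = -(-⅙ - 1070/297) = -1*(-2239/594) = 2239/594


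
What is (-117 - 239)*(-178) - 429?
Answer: 62939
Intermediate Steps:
(-117 - 239)*(-178) - 429 = -356*(-178) - 429 = 63368 - 429 = 62939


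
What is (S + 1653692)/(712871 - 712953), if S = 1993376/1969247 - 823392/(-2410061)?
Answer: -560602684124673366/27798031593821 ≈ -20167.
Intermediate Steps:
S = 917945711680/678000770581 (S = 1993376*(1/1969247) - 823392*(-1/2410061) = 284768/281321 + 823392/2410061 = 917945711680/678000770581 ≈ 1.3539)
(S + 1653692)/(712871 - 712953) = (917945711680/678000770581 + 1653692)/(712871 - 712953) = (1121205368249346732/678000770581)/(-82) = (1121205368249346732/678000770581)*(-1/82) = -560602684124673366/27798031593821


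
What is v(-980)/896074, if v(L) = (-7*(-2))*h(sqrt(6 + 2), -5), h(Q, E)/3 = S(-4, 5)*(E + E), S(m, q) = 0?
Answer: 0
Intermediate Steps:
h(Q, E) = 0 (h(Q, E) = 3*(0*(E + E)) = 3*(0*(2*E)) = 3*0 = 0)
v(L) = 0 (v(L) = -7*(-2)*0 = 14*0 = 0)
v(-980)/896074 = 0/896074 = 0*(1/896074) = 0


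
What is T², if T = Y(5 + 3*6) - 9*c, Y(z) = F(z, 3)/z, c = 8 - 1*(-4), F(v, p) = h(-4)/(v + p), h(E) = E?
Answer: 1042902436/89401 ≈ 11665.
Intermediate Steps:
F(v, p) = -4/(p + v) (F(v, p) = -4/(v + p) = -4/(p + v))
c = 12 (c = 8 + 4 = 12)
Y(z) = -4/(z*(3 + z)) (Y(z) = (-4/(3 + z))/z = -4/(z*(3 + z)))
T = -32294/299 (T = -4/((5 + 3*6)*(3 + (5 + 3*6))) - 9*12 = -4/((5 + 18)*(3 + (5 + 18))) - 108 = -4/(23*(3 + 23)) - 108 = -4*1/23/26 - 108 = -4*1/23*1/26 - 108 = -2/299 - 108 = -32294/299 ≈ -108.01)
T² = (-32294/299)² = 1042902436/89401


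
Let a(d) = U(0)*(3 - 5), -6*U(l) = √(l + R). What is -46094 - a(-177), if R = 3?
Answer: -46094 - √3/3 ≈ -46095.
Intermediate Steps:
U(l) = -√(3 + l)/6 (U(l) = -√(l + 3)/6 = -√(3 + l)/6)
a(d) = √3/3 (a(d) = (-√(3 + 0)/6)*(3 - 5) = -√3/6*(-2) = √3/3)
-46094 - a(-177) = -46094 - √3/3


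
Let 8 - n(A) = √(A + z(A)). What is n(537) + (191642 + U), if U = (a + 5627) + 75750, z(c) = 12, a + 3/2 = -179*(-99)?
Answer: 581493/2 - 3*√61 ≈ 2.9072e+5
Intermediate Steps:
a = 35439/2 (a = -3/2 - 179*(-99) = -3/2 + 17721 = 35439/2 ≈ 17720.)
n(A) = 8 - √(12 + A) (n(A) = 8 - √(A + 12) = 8 - √(12 + A))
U = 198193/2 (U = (35439/2 + 5627) + 75750 = 46693/2 + 75750 = 198193/2 ≈ 99097.)
n(537) + (191642 + U) = (8 - √(12 + 537)) + (191642 + 198193/2) = (8 - √549) + 581477/2 = (8 - 3*√61) + 581477/2 = 581493/2 - 3*√61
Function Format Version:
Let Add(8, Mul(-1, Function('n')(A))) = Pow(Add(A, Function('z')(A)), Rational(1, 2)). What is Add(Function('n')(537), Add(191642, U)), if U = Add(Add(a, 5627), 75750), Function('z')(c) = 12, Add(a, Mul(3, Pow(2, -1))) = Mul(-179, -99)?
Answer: Add(Rational(581493, 2), Mul(-3, Pow(61, Rational(1, 2)))) ≈ 2.9072e+5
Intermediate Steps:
a = Rational(35439, 2) (a = Add(Rational(-3, 2), Mul(-179, -99)) = Add(Rational(-3, 2), 17721) = Rational(35439, 2) ≈ 17720.)
Function('n')(A) = Add(8, Mul(-1, Pow(Add(12, A), Rational(1, 2)))) (Function('n')(A) = Add(8, Mul(-1, Pow(Add(A, 12), Rational(1, 2)))) = Add(8, Mul(-1, Pow(Add(12, A), Rational(1, 2)))))
U = Rational(198193, 2) (U = Add(Add(Rational(35439, 2), 5627), 75750) = Add(Rational(46693, 2), 75750) = Rational(198193, 2) ≈ 99097.)
Add(Function('n')(537), Add(191642, U)) = Add(Add(8, Mul(-1, Pow(Add(12, 537), Rational(1, 2)))), Add(191642, Rational(198193, 2))) = Add(Add(8, Mul(-1, Pow(549, Rational(1, 2)))), Rational(581477, 2)) = Add(Add(8, Mul(-1, Mul(3, Pow(61, Rational(1, 2))))), Rational(581477, 2)) = Add(Add(8, Mul(-3, Pow(61, Rational(1, 2)))), Rational(581477, 2)) = Add(Rational(581493, 2), Mul(-3, Pow(61, Rational(1, 2))))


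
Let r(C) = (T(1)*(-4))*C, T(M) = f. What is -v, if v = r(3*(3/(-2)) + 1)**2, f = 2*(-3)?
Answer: -7056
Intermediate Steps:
f = -6
T(M) = -6
r(C) = 24*C (r(C) = (-6*(-4))*C = 24*C)
v = 7056 (v = (24*(3*(3/(-2)) + 1))**2 = (24*(3*(3*(-1/2)) + 1))**2 = (24*(3*(-3/2) + 1))**2 = (24*(-9/2 + 1))**2 = (24*(-7/2))**2 = (-84)**2 = 7056)
-v = -1*7056 = -7056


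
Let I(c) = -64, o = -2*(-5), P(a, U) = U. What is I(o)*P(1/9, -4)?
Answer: 256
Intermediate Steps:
o = 10
I(o)*P(1/9, -4) = -64*(-4) = 256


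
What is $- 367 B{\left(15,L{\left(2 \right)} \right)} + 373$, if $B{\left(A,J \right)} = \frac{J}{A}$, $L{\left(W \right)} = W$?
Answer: $\frac{4861}{15} \approx 324.07$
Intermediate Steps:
$- 367 B{\left(15,L{\left(2 \right)} \right)} + 373 = - 367 \cdot \frac{2}{15} + 373 = - 367 \cdot 2 \cdot \frac{1}{15} + 373 = \left(-367\right) \frac{2}{15} + 373 = - \frac{734}{15} + 373 = \frac{4861}{15}$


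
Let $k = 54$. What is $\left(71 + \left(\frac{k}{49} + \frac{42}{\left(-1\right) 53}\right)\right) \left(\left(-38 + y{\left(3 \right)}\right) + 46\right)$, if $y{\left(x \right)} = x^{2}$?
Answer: $\frac{3148247}{2597} \approx 1212.3$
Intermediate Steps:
$\left(71 + \left(\frac{k}{49} + \frac{42}{\left(-1\right) 53}\right)\right) \left(\left(-38 + y{\left(3 \right)}\right) + 46\right) = \left(71 + \left(\frac{54}{49} + \frac{42}{\left(-1\right) 53}\right)\right) \left(\left(-38 + 3^{2}\right) + 46\right) = \left(71 + \left(54 \cdot \frac{1}{49} + \frac{42}{-53}\right)\right) \left(\left(-38 + 9\right) + 46\right) = \left(71 + \left(\frac{54}{49} + 42 \left(- \frac{1}{53}\right)\right)\right) \left(-29 + 46\right) = \left(71 + \left(\frac{54}{49} - \frac{42}{53}\right)\right) 17 = \left(71 + \frac{804}{2597}\right) 17 = \frac{185191}{2597} \cdot 17 = \frac{3148247}{2597}$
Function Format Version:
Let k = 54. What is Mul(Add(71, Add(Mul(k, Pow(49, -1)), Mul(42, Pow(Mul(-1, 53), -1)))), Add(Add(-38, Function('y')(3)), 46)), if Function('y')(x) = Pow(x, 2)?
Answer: Rational(3148247, 2597) ≈ 1212.3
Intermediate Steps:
Mul(Add(71, Add(Mul(k, Pow(49, -1)), Mul(42, Pow(Mul(-1, 53), -1)))), Add(Add(-38, Function('y')(3)), 46)) = Mul(Add(71, Add(Mul(54, Pow(49, -1)), Mul(42, Pow(Mul(-1, 53), -1)))), Add(Add(-38, Pow(3, 2)), 46)) = Mul(Add(71, Add(Mul(54, Rational(1, 49)), Mul(42, Pow(-53, -1)))), Add(Add(-38, 9), 46)) = Mul(Add(71, Add(Rational(54, 49), Mul(42, Rational(-1, 53)))), Add(-29, 46)) = Mul(Add(71, Add(Rational(54, 49), Rational(-42, 53))), 17) = Mul(Add(71, Rational(804, 2597)), 17) = Mul(Rational(185191, 2597), 17) = Rational(3148247, 2597)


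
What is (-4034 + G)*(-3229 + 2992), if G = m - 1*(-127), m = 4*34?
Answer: 893727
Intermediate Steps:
m = 136
G = 263 (G = 136 - 1*(-127) = 136 + 127 = 263)
(-4034 + G)*(-3229 + 2992) = (-4034 + 263)*(-3229 + 2992) = -3771*(-237) = 893727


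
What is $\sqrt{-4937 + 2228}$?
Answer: $3 i \sqrt{301} \approx 52.048 i$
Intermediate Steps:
$\sqrt{-4937 + 2228} = \sqrt{-2709} = 3 i \sqrt{301}$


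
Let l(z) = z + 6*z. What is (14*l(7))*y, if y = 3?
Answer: 2058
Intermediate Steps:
l(z) = 7*z
(14*l(7))*y = (14*(7*7))*3 = (14*49)*3 = 686*3 = 2058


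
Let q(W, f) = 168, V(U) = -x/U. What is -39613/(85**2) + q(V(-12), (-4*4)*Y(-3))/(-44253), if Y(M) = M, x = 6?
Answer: -584735963/106575975 ≈ -5.4866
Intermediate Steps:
V(U) = -6/U
-39613/(85**2) + q(V(-12), (-4*4)*Y(-3))/(-44253) = -39613/(85**2) + 168/(-44253) = -39613/7225 + 168*(-1/44253) = -39613*1/7225 - 56/14751 = -39613/7225 - 56/14751 = -584735963/106575975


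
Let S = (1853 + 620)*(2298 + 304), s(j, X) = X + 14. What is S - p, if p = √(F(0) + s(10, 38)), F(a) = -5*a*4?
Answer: 6434746 - 2*√13 ≈ 6.4347e+6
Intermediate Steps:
s(j, X) = 14 + X
F(a) = -20*a
S = 6434746 (S = 2473*2602 = 6434746)
p = 2*√13 (p = √(-20*0 + (14 + 38)) = √(0 + 52) = √52 = 2*√13 ≈ 7.2111)
S - p = 6434746 - 2*√13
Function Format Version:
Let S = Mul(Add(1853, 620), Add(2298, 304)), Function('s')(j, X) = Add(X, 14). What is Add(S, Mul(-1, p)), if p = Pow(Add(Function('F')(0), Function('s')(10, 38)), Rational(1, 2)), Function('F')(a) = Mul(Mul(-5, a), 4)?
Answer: Add(6434746, Mul(-2, Pow(13, Rational(1, 2)))) ≈ 6.4347e+6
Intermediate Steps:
Function('s')(j, X) = Add(14, X)
Function('F')(a) = Mul(-20, a)
S = 6434746 (S = Mul(2473, 2602) = 6434746)
p = Mul(2, Pow(13, Rational(1, 2))) (p = Pow(Add(Mul(-20, 0), Add(14, 38)), Rational(1, 2)) = Pow(Add(0, 52), Rational(1, 2)) = Pow(52, Rational(1, 2)) = Mul(2, Pow(13, Rational(1, 2))) ≈ 7.2111)
Add(S, Mul(-1, p)) = Add(6434746, Mul(-1, Mul(2, Pow(13, Rational(1, 2))))) = Add(6434746, Mul(-2, Pow(13, Rational(1, 2))))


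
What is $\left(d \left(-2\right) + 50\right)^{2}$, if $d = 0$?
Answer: $2500$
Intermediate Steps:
$\left(d \left(-2\right) + 50\right)^{2} = \left(0 \left(-2\right) + 50\right)^{2} = \left(0 + 50\right)^{2} = 50^{2} = 2500$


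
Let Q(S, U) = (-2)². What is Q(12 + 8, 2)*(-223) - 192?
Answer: -1084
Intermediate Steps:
Q(S, U) = 4
Q(12 + 8, 2)*(-223) - 192 = 4*(-223) - 192 = -892 - 192 = -1084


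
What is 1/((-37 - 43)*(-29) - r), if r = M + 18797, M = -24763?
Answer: 1/8286 ≈ 0.00012069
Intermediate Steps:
r = -5966 (r = -24763 + 18797 = -5966)
1/((-37 - 43)*(-29) - r) = 1/((-37 - 43)*(-29) - 1*(-5966)) = 1/(-80*(-29) + 5966) = 1/(2320 + 5966) = 1/8286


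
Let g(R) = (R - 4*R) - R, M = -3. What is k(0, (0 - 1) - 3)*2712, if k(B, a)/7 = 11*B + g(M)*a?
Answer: -911232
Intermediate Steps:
g(R) = -4*R (g(R) = -3*R - R = -4*R)
k(B, a) = 77*B + 84*a (k(B, a) = 7*(11*B + (-4*(-3))*a) = 7*(11*B + 12*a) = 77*B + 84*a)
k(0, (0 - 1) - 3)*2712 = (77*0 + 84*((0 - 1) - 3))*2712 = (0 + 84*(-1 - 3))*2712 = (0 + 84*(-4))*2712 = (0 - 336)*2712 = -336*2712 = -911232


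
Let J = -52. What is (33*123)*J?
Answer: -211068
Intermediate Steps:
(33*123)*J = (33*123)*(-52) = 4059*(-52) = -211068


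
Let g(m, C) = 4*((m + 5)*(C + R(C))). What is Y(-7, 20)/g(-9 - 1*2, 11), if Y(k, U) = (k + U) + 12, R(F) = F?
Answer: -25/528 ≈ -0.047348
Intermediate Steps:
Y(k, U) = 12 + U + k (Y(k, U) = (U + k) + 12 = 12 + U + k)
g(m, C) = 8*C*(5 + m) (g(m, C) = 4*((m + 5)*(C + C)) = 4*((5 + m)*(2*C)) = 4*(2*C*(5 + m)) = 8*C*(5 + m))
Y(-7, 20)/g(-9 - 1*2, 11) = (12 + 20 - 7)/((8*11*(5 + (-9 - 1*2)))) = 25/((8*11*(5 + (-9 - 2)))) = 25/((8*11*(5 - 11))) = 25/((8*11*(-6))) = 25/(-528) = 25*(-1/528) = -25/528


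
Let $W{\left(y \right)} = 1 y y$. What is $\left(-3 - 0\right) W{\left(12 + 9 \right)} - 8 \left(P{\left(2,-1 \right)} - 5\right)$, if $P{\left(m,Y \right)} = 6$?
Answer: $-1331$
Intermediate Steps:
$W{\left(y \right)} = y^{2}$ ($W{\left(y \right)} = y y = y^{2}$)
$\left(-3 - 0\right) W{\left(12 + 9 \right)} - 8 \left(P{\left(2,-1 \right)} - 5\right) = \left(-3 - 0\right) \left(12 + 9\right)^{2} - 8 \left(6 - 5\right) = \left(-3 + 0\right) 21^{2} - 8 = \left(-3\right) 441 - 8 = -1323 - 8 = -1331$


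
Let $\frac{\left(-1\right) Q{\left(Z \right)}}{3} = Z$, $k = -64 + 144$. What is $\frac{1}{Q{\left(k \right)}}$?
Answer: $- \frac{1}{240} \approx -0.0041667$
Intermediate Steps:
$k = 80$
$Q{\left(Z \right)} = - 3 Z$
$\frac{1}{Q{\left(k \right)}} = \frac{1}{\left(-3\right) 80} = \frac{1}{-240} = - \frac{1}{240}$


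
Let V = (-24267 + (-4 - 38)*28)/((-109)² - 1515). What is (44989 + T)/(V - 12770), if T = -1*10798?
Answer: -354423906/132399263 ≈ -2.6769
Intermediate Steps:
T = -10798
V = -25443/10366 (V = (-24267 - 42*28)/(11881 - 1515) = (-24267 - 1176)/10366 = -25443*1/10366 = -25443/10366 ≈ -2.4545)
(44989 + T)/(V - 12770) = (44989 - 10798)/(-25443/10366 - 12770) = 34191/(-132399263/10366) = 34191*(-10366/132399263) = -354423906/132399263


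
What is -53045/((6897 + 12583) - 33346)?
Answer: 53045/13866 ≈ 3.8255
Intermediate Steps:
-53045/((6897 + 12583) - 33346) = -53045/(19480 - 33346) = -53045/(-13866) = -53045*(-1/13866) = 53045/13866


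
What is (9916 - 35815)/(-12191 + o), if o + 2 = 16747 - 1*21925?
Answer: 25899/17371 ≈ 1.4909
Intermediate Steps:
o = -5180 (o = -2 + (16747 - 1*21925) = -2 + (16747 - 21925) = -2 - 5178 = -5180)
(9916 - 35815)/(-12191 + o) = (9916 - 35815)/(-12191 - 5180) = -25899/(-17371) = -25899*(-1/17371) = 25899/17371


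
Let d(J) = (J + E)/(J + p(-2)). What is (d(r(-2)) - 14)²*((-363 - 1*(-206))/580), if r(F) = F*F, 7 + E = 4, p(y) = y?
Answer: -114453/2320 ≈ -49.333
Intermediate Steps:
E = -3 (E = -7 + 4 = -3)
r(F) = F²
d(J) = (-3 + J)/(-2 + J) (d(J) = (J - 3)/(J - 2) = (-3 + J)/(-2 + J))
(d(r(-2)) - 14)²*((-363 - 1*(-206))/580) = ((-3 + (-2)²)/(-2 + (-2)²) - 14)²*((-363 - 1*(-206))/580) = ((-3 + 4)/(-2 + 4) - 14)²*((-363 + 206)*(1/580)) = (1/2 - 14)²*(-157*1/580) = ((½)*1 - 14)²*(-157/580) = (½ - 14)²*(-157/580) = (-27/2)²*(-157/580) = (729/4)*(-157/580) = -114453/2320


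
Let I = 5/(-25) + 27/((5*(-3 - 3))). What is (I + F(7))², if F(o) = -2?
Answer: 961/100 ≈ 9.6100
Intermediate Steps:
I = -11/10 (I = 5*(-1/25) + 27/((5*(-6))) = -⅕ + 27/(-30) = -⅕ + 27*(-1/30) = -⅕ - 9/10 = -11/10 ≈ -1.1000)
(I + F(7))² = (-11/10 - 2)² = (-31/10)² = 961/100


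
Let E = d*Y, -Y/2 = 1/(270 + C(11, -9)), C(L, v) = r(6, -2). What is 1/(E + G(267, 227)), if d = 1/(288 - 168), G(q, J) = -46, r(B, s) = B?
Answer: -16560/761761 ≈ -0.021739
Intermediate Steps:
C(L, v) = 6
Y = -1/138 (Y = -2/(270 + 6) = -2/276 = -2*1/276 = -1/138 ≈ -0.0072464)
d = 1/120 ≈ 0.0083333
E = -1/16560 (E = (1/120)*(-1/138) = -1/16560 ≈ -6.0386e-5)
1/(E + G(267, 227)) = 1/(-1/16560 - 46) = 1/(-761761/16560) = -16560/761761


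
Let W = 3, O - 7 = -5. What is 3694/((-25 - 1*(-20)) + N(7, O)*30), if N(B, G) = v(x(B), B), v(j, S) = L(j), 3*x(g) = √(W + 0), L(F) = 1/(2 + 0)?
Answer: 1847/5 ≈ 369.40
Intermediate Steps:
O = 2 (O = 7 - 5 = 2)
L(F) = ½ (L(F) = 1/2 = ½)
x(g) = √3/3 (x(g) = √(3 + 0)/3 = √3/3)
v(j, S) = ½
N(B, G) = ½
3694/((-25 - 1*(-20)) + N(7, O)*30) = 3694/((-25 - 1*(-20)) + (½)*30) = 3694/((-25 + 20) + 15) = 3694/(-5 + 15) = 3694/10 = 3694*(⅒) = 1847/5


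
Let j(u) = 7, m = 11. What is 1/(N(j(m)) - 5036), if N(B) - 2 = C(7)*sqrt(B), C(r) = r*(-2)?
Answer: -2517/12669892 + 7*sqrt(7)/12669892 ≈ -0.00019720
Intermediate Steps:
C(r) = -2*r
N(B) = 2 - 14*sqrt(B) (N(B) = 2 + (-2*7)*sqrt(B) = 2 - 14*sqrt(B))
1/(N(j(m)) - 5036) = 1/((2 - 14*sqrt(7)) - 5036) = 1/(-5034 - 14*sqrt(7))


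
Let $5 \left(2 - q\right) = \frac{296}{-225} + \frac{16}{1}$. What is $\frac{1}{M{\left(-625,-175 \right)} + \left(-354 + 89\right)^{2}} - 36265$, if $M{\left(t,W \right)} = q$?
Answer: $- \frac{2865010103690}{79002071} \approx -36265.0$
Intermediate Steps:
$q = - \frac{1054}{1125}$ ($q = 2 - \frac{\frac{296}{-225} + \frac{16}{1}}{5} = 2 - \frac{296 \left(- \frac{1}{225}\right) + 16 \cdot 1}{5} = 2 - \frac{- \frac{296}{225} + 16}{5} = 2 - \frac{3304}{1125} = - \frac{1054}{1125} \approx -0.93689$)
$M{\left(t,W \right)} = - \frac{1054}{1125}$
$\frac{1}{M{\left(-625,-175 \right)} + \left(-354 + 89\right)^{2}} - 36265 = \frac{1}{- \frac{1054}{1125} + \left(-354 + 89\right)^{2}} - 36265 = \frac{1}{- \frac{1054}{1125} + \left(-265\right)^{2}} - 36265 = \frac{1}{- \frac{1054}{1125} + 70225} - 36265 = \frac{1}{\frac{79002071}{1125}} - 36265 = \frac{1125}{79002071} - 36265 = - \frac{2865010103690}{79002071}$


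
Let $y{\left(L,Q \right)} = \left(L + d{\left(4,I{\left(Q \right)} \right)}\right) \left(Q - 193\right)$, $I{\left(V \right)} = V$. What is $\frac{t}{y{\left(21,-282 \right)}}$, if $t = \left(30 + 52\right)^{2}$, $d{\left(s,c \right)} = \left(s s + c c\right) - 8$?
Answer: $- \frac{6724}{37787675} \approx -0.00017794$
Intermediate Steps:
$d{\left(s,c \right)} = -8 + c^{2} + s^{2}$ ($d{\left(s,c \right)} = \left(s^{2} + c^{2}\right) - 8 = \left(c^{2} + s^{2}\right) - 8 = -8 + c^{2} + s^{2}$)
$y{\left(L,Q \right)} = \left(-193 + Q\right) \left(8 + L + Q^{2}\right)$ ($y{\left(L,Q \right)} = \left(L + \left(-8 + Q^{2} + 4^{2}\right)\right) \left(Q - 193\right) = \left(L + \left(-8 + Q^{2} + 16\right)\right) \left(-193 + Q\right) = \left(L + \left(8 + Q^{2}\right)\right) \left(-193 + Q\right) = \left(8 + L + Q^{2}\right) \left(-193 + Q\right) = \left(-193 + Q\right) \left(8 + L + Q^{2}\right)$)
$t = 6724$ ($t = 82^{2} = 6724$)
$\frac{t}{y{\left(21,-282 \right)}} = \frac{6724}{-1544 - 4053 - 193 \left(-282\right)^{2} + 21 \left(-282\right) - 282 \left(8 + \left(-282\right)^{2}\right)} = \frac{6724}{-1544 - 4053 - 15348132 - 5922 - 282 \left(8 + 79524\right)} = \frac{6724}{-1544 - 4053 - 15348132 - 5922 - 22428024} = \frac{6724}{-37787675} = 6724 \left(- \frac{1}{37787675}\right) = - \frac{6724}{37787675}$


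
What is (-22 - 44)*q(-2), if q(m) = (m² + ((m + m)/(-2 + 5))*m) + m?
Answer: -308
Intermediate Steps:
q(m) = m + 5*m²/3 (q(m) = (m² + ((2*m)/3)*m) + m = (m² + ((2*m)*(⅓))*m) + m = (m² + (2*m/3)*m) + m = (m² + 2*m²/3) + m = 5*m²/3 + m = m + 5*m²/3)
(-22 - 44)*q(-2) = (-22 - 44)*((⅓)*(-2)*(3 + 5*(-2))) = -22*(-2)*(3 - 10) = -22*(-2)*(-7) = -66*14/3 = -308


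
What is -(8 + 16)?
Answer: -24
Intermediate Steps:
-(8 + 16) = -1*24 = -24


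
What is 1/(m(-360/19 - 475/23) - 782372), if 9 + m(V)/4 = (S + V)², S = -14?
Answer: -190969/147221125636 ≈ -1.2972e-6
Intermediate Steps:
m(V) = -36 + 4*(-14 + V)²
1/(m(-360/19 - 475/23) - 782372) = 1/((-36 + 4*(-14 + (-360/19 - 475/23))²) - 782372) = 1/((-36 + 4*(-14 - 17305/437)²) - 782372) = 1/((-36 + 4*(-23423/437)²) - 782372) = 1/((-36 + 4*(548636929/190969)) - 782372) = 1/((-36 + 2194547716/190969) - 782372) = 1/(2187672832/190969 - 782372) = 1/(-147221125636/190969) = -190969/147221125636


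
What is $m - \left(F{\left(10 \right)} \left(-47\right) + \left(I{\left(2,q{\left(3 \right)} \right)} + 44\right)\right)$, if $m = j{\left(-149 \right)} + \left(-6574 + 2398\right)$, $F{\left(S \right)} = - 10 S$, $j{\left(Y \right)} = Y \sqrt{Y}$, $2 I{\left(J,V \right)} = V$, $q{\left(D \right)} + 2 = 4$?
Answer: $-8921 - 149 i \sqrt{149} \approx -8921.0 - 1818.8 i$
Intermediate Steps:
$q{\left(D \right)} = 2$ ($q{\left(D \right)} = -2 + 4 = 2$)
$I{\left(J,V \right)} = \frac{V}{2}$
$j{\left(Y \right)} = Y^{\frac{3}{2}}$
$m = -4176 - 149 i \sqrt{149}$ ($m = \left(-149\right)^{\frac{3}{2}} + \left(-6574 + 2398\right) = - 149 i \sqrt{149} - 4176 = -4176 - 149 i \sqrt{149} \approx -4176.0 - 1818.8 i$)
$m - \left(F{\left(10 \right)} \left(-47\right) + \left(I{\left(2,q{\left(3 \right)} \right)} + 44\right)\right) = \left(-4176 - 149 i \sqrt{149}\right) - \left(\left(-10\right) 10 \left(-47\right) + \left(\frac{1}{2} \cdot 2 + 44\right)\right) = \left(-4176 - 149 i \sqrt{149}\right) - \left(\left(-100\right) \left(-47\right) + \left(1 + 44\right)\right) = \left(-4176 - 149 i \sqrt{149}\right) - \left(4700 + 45\right) = \left(-4176 - 149 i \sqrt{149}\right) - 4745 = -8921 - 149 i \sqrt{149}$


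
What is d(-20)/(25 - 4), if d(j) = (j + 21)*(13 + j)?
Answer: -⅓ ≈ -0.33333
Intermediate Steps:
d(j) = (13 + j)*(21 + j) (d(j) = (21 + j)*(13 + j) = (13 + j)*(21 + j))
d(-20)/(25 - 4) = (273 + (-20)² + 34*(-20))/(25 - 4) = (273 + 400 - 680)/21 = (1/21)*(-7) = -⅓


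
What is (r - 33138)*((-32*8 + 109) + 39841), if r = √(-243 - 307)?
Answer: -1315379772 + 198470*I*√22 ≈ -1.3154e+9 + 9.3091e+5*I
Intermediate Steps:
r = 5*I*√22 (r = √(-550) = 5*I*√22 ≈ 23.452*I)
(r - 33138)*((-32*8 + 109) + 39841) = (5*I*√22 - 33138)*((-32*8 + 109) + 39841) = (-33138 + 5*I*√22)*((-256 + 109) + 39841) = (-33138 + 5*I*√22)*(-147 + 39841) = (-33138 + 5*I*√22)*39694 = -1315379772 + 198470*I*√22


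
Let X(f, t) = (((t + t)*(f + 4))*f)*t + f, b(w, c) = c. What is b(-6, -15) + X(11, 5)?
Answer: 8246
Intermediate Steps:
X(f, t) = f + 2*f*t²*(4 + f) (X(f, t) = (((2*t)*(4 + f))*f)*t + f = ((2*t*(4 + f))*f)*t + f = (2*f*t*(4 + f))*t + f = 2*f*t²*(4 + f) + f = f + 2*f*t²*(4 + f))
b(-6, -15) + X(11, 5) = -15 + 11*(1 + 8*5² + 2*11*5²) = -15 + 11*(1 + 8*25 + 2*11*25) = -15 + 11*(1 + 200 + 550) = -15 + 11*751 = -15 + 8261 = 8246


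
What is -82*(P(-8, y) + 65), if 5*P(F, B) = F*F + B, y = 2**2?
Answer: -32226/5 ≈ -6445.2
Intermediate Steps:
y = 4
P(F, B) = B/5 + F**2/5 (P(F, B) = (F*F + B)/5 = (F**2 + B)/5 = (B + F**2)/5 = B/5 + F**2/5)
-82*(P(-8, y) + 65) = -82*(((1/5)*4 + (1/5)*(-8)**2) + 65) = -82*((4/5 + (1/5)*64) + 65) = -82*((4/5 + 64/5) + 65) = -82*(68/5 + 65) = -82*393/5 = -32226/5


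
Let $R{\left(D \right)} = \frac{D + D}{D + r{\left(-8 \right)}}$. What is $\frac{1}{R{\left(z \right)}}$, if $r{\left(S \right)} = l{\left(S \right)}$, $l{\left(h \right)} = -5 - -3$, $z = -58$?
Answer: $\frac{15}{29} \approx 0.51724$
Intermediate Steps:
$l{\left(h \right)} = -2$ ($l{\left(h \right)} = -5 + 3 = -2$)
$r{\left(S \right)} = -2$
$R{\left(D \right)} = \frac{2 D}{-2 + D}$ ($R{\left(D \right)} = \frac{D + D}{D - 2} = \frac{2 D}{-2 + D}$)
$\frac{1}{R{\left(z \right)}} = \frac{1}{2 \left(-58\right) \frac{1}{-2 - 58}} = \frac{1}{2 \left(-58\right) \frac{1}{-60}} = \frac{1}{2 \left(-58\right) \left(- \frac{1}{60}\right)} = \frac{1}{\frac{29}{15}} = \frac{15}{29}$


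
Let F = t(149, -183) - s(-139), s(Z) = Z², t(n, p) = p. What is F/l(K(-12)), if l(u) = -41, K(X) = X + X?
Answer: 19504/41 ≈ 475.71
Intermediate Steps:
K(X) = 2*X
F = -19504 (F = -183 - 1*(-139)² = -183 - 1*19321 = -183 - 19321 = -19504)
F/l(K(-12)) = -19504/(-41) = -19504*(-1/41) = 19504/41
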